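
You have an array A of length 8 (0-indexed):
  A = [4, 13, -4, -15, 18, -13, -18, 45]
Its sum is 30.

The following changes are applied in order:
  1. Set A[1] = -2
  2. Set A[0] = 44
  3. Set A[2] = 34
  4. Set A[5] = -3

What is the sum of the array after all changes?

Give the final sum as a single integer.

Initial sum: 30
Change 1: A[1] 13 -> -2, delta = -15, sum = 15
Change 2: A[0] 4 -> 44, delta = 40, sum = 55
Change 3: A[2] -4 -> 34, delta = 38, sum = 93
Change 4: A[5] -13 -> -3, delta = 10, sum = 103

Answer: 103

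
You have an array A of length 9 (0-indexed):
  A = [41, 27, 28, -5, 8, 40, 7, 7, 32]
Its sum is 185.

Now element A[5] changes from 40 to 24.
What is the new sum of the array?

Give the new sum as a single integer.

Answer: 169

Derivation:
Old value at index 5: 40
New value at index 5: 24
Delta = 24 - 40 = -16
New sum = old_sum + delta = 185 + (-16) = 169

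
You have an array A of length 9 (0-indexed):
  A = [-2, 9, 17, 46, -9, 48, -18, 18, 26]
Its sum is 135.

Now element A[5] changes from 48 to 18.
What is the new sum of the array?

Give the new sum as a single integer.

Old value at index 5: 48
New value at index 5: 18
Delta = 18 - 48 = -30
New sum = old_sum + delta = 135 + (-30) = 105

Answer: 105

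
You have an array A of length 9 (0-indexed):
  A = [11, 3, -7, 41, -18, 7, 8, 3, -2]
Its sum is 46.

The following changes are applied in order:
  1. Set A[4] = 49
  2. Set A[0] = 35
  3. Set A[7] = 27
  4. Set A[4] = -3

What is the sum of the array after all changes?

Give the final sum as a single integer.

Initial sum: 46
Change 1: A[4] -18 -> 49, delta = 67, sum = 113
Change 2: A[0] 11 -> 35, delta = 24, sum = 137
Change 3: A[7] 3 -> 27, delta = 24, sum = 161
Change 4: A[4] 49 -> -3, delta = -52, sum = 109

Answer: 109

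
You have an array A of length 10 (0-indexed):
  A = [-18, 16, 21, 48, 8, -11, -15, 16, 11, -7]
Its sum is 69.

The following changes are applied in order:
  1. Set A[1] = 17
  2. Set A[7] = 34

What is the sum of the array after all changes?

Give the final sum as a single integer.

Answer: 88

Derivation:
Initial sum: 69
Change 1: A[1] 16 -> 17, delta = 1, sum = 70
Change 2: A[7] 16 -> 34, delta = 18, sum = 88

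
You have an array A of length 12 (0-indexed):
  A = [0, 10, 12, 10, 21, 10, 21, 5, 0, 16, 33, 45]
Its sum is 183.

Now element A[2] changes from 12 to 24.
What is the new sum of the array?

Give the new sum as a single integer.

Old value at index 2: 12
New value at index 2: 24
Delta = 24 - 12 = 12
New sum = old_sum + delta = 183 + (12) = 195

Answer: 195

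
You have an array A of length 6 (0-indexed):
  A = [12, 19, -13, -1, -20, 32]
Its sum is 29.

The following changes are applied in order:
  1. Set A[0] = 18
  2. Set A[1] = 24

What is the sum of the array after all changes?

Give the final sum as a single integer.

Answer: 40

Derivation:
Initial sum: 29
Change 1: A[0] 12 -> 18, delta = 6, sum = 35
Change 2: A[1] 19 -> 24, delta = 5, sum = 40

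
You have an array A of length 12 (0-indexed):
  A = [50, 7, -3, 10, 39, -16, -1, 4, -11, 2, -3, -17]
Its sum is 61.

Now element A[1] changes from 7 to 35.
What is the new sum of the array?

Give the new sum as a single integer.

Old value at index 1: 7
New value at index 1: 35
Delta = 35 - 7 = 28
New sum = old_sum + delta = 61 + (28) = 89

Answer: 89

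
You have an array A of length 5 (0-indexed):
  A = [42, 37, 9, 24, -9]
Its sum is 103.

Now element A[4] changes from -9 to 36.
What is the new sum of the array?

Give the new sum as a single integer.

Answer: 148

Derivation:
Old value at index 4: -9
New value at index 4: 36
Delta = 36 - -9 = 45
New sum = old_sum + delta = 103 + (45) = 148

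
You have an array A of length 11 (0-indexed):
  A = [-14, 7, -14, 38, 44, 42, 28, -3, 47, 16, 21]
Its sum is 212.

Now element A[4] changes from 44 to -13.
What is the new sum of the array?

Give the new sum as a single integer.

Old value at index 4: 44
New value at index 4: -13
Delta = -13 - 44 = -57
New sum = old_sum + delta = 212 + (-57) = 155

Answer: 155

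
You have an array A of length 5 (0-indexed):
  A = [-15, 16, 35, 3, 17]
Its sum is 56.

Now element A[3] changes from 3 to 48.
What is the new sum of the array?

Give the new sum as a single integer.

Answer: 101

Derivation:
Old value at index 3: 3
New value at index 3: 48
Delta = 48 - 3 = 45
New sum = old_sum + delta = 56 + (45) = 101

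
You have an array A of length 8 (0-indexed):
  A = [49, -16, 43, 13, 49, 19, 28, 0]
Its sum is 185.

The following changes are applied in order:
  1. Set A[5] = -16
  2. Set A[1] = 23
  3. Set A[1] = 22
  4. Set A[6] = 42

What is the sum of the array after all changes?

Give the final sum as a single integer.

Initial sum: 185
Change 1: A[5] 19 -> -16, delta = -35, sum = 150
Change 2: A[1] -16 -> 23, delta = 39, sum = 189
Change 3: A[1] 23 -> 22, delta = -1, sum = 188
Change 4: A[6] 28 -> 42, delta = 14, sum = 202

Answer: 202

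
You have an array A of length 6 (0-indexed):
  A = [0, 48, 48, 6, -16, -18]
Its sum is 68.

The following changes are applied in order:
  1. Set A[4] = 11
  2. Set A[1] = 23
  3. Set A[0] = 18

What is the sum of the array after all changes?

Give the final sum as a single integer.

Answer: 88

Derivation:
Initial sum: 68
Change 1: A[4] -16 -> 11, delta = 27, sum = 95
Change 2: A[1] 48 -> 23, delta = -25, sum = 70
Change 3: A[0] 0 -> 18, delta = 18, sum = 88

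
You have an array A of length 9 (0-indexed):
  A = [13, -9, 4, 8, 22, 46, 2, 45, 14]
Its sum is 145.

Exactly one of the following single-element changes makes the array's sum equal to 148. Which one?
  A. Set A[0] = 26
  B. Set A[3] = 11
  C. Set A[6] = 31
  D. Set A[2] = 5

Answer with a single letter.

Answer: B

Derivation:
Option A: A[0] 13->26, delta=13, new_sum=145+(13)=158
Option B: A[3] 8->11, delta=3, new_sum=145+(3)=148 <-- matches target
Option C: A[6] 2->31, delta=29, new_sum=145+(29)=174
Option D: A[2] 4->5, delta=1, new_sum=145+(1)=146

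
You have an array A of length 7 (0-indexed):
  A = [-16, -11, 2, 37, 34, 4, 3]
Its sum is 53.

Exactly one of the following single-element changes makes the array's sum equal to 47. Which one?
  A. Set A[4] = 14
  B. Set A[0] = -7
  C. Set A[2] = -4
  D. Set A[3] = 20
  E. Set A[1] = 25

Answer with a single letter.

Answer: C

Derivation:
Option A: A[4] 34->14, delta=-20, new_sum=53+(-20)=33
Option B: A[0] -16->-7, delta=9, new_sum=53+(9)=62
Option C: A[2] 2->-4, delta=-6, new_sum=53+(-6)=47 <-- matches target
Option D: A[3] 37->20, delta=-17, new_sum=53+(-17)=36
Option E: A[1] -11->25, delta=36, new_sum=53+(36)=89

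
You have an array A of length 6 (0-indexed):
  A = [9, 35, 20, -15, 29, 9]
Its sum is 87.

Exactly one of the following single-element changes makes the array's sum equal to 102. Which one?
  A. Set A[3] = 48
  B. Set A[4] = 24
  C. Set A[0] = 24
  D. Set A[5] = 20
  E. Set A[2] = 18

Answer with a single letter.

Answer: C

Derivation:
Option A: A[3] -15->48, delta=63, new_sum=87+(63)=150
Option B: A[4] 29->24, delta=-5, new_sum=87+(-5)=82
Option C: A[0] 9->24, delta=15, new_sum=87+(15)=102 <-- matches target
Option D: A[5] 9->20, delta=11, new_sum=87+(11)=98
Option E: A[2] 20->18, delta=-2, new_sum=87+(-2)=85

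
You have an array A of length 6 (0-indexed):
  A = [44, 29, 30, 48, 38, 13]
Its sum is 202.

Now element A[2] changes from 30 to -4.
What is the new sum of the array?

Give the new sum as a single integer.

Old value at index 2: 30
New value at index 2: -4
Delta = -4 - 30 = -34
New sum = old_sum + delta = 202 + (-34) = 168

Answer: 168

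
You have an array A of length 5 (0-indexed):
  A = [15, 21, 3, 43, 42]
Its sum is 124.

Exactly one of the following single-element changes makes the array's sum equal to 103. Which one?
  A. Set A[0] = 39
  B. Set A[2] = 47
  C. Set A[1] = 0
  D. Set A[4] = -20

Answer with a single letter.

Answer: C

Derivation:
Option A: A[0] 15->39, delta=24, new_sum=124+(24)=148
Option B: A[2] 3->47, delta=44, new_sum=124+(44)=168
Option C: A[1] 21->0, delta=-21, new_sum=124+(-21)=103 <-- matches target
Option D: A[4] 42->-20, delta=-62, new_sum=124+(-62)=62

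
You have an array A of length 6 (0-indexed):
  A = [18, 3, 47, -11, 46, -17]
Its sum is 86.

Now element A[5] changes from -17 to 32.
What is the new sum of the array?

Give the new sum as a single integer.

Old value at index 5: -17
New value at index 5: 32
Delta = 32 - -17 = 49
New sum = old_sum + delta = 86 + (49) = 135

Answer: 135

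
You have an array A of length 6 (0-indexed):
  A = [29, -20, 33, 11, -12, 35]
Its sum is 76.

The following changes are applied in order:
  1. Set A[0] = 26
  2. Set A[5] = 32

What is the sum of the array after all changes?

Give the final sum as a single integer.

Initial sum: 76
Change 1: A[0] 29 -> 26, delta = -3, sum = 73
Change 2: A[5] 35 -> 32, delta = -3, sum = 70

Answer: 70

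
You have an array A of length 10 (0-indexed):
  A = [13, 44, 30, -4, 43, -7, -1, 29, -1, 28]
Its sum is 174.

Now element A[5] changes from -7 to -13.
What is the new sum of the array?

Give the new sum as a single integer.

Answer: 168

Derivation:
Old value at index 5: -7
New value at index 5: -13
Delta = -13 - -7 = -6
New sum = old_sum + delta = 174 + (-6) = 168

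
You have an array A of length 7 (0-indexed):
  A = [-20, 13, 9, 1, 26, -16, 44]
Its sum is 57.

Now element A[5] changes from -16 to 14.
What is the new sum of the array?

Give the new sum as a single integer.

Answer: 87

Derivation:
Old value at index 5: -16
New value at index 5: 14
Delta = 14 - -16 = 30
New sum = old_sum + delta = 57 + (30) = 87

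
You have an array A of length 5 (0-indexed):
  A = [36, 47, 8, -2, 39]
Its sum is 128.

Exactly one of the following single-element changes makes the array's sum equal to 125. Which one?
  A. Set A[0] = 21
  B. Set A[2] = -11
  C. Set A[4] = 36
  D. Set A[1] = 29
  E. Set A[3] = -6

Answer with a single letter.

Option A: A[0] 36->21, delta=-15, new_sum=128+(-15)=113
Option B: A[2] 8->-11, delta=-19, new_sum=128+(-19)=109
Option C: A[4] 39->36, delta=-3, new_sum=128+(-3)=125 <-- matches target
Option D: A[1] 47->29, delta=-18, new_sum=128+(-18)=110
Option E: A[3] -2->-6, delta=-4, new_sum=128+(-4)=124

Answer: C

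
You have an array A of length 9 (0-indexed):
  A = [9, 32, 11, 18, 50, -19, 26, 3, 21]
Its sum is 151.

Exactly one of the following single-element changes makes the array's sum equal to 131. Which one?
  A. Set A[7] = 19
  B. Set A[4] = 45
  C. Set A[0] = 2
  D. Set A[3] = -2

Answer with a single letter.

Answer: D

Derivation:
Option A: A[7] 3->19, delta=16, new_sum=151+(16)=167
Option B: A[4] 50->45, delta=-5, new_sum=151+(-5)=146
Option C: A[0] 9->2, delta=-7, new_sum=151+(-7)=144
Option D: A[3] 18->-2, delta=-20, new_sum=151+(-20)=131 <-- matches target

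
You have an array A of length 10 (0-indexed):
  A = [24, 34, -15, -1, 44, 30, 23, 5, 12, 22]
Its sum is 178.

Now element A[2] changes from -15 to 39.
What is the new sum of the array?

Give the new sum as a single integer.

Old value at index 2: -15
New value at index 2: 39
Delta = 39 - -15 = 54
New sum = old_sum + delta = 178 + (54) = 232

Answer: 232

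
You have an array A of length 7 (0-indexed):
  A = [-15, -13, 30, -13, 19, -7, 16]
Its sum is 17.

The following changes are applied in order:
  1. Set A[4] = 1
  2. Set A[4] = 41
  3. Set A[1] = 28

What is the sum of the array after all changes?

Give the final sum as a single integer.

Answer: 80

Derivation:
Initial sum: 17
Change 1: A[4] 19 -> 1, delta = -18, sum = -1
Change 2: A[4] 1 -> 41, delta = 40, sum = 39
Change 3: A[1] -13 -> 28, delta = 41, sum = 80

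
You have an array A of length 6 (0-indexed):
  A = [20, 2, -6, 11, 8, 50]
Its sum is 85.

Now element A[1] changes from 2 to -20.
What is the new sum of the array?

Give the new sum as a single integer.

Answer: 63

Derivation:
Old value at index 1: 2
New value at index 1: -20
Delta = -20 - 2 = -22
New sum = old_sum + delta = 85 + (-22) = 63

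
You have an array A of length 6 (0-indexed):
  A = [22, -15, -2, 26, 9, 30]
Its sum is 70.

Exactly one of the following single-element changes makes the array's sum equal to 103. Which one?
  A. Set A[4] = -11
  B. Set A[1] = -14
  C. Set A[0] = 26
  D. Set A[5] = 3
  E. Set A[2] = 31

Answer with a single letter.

Option A: A[4] 9->-11, delta=-20, new_sum=70+(-20)=50
Option B: A[1] -15->-14, delta=1, new_sum=70+(1)=71
Option C: A[0] 22->26, delta=4, new_sum=70+(4)=74
Option D: A[5] 30->3, delta=-27, new_sum=70+(-27)=43
Option E: A[2] -2->31, delta=33, new_sum=70+(33)=103 <-- matches target

Answer: E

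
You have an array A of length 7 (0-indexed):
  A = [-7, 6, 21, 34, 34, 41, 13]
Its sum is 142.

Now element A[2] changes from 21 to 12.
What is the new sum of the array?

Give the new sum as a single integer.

Old value at index 2: 21
New value at index 2: 12
Delta = 12 - 21 = -9
New sum = old_sum + delta = 142 + (-9) = 133

Answer: 133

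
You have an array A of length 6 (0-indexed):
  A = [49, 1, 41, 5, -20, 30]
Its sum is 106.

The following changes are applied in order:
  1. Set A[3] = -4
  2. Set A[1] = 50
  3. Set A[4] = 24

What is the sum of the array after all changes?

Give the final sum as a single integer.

Initial sum: 106
Change 1: A[3] 5 -> -4, delta = -9, sum = 97
Change 2: A[1] 1 -> 50, delta = 49, sum = 146
Change 3: A[4] -20 -> 24, delta = 44, sum = 190

Answer: 190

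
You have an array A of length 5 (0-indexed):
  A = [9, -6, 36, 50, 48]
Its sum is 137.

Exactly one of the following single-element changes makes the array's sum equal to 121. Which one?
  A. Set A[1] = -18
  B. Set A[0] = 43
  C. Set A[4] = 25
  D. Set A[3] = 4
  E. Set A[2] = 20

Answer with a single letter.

Option A: A[1] -6->-18, delta=-12, new_sum=137+(-12)=125
Option B: A[0] 9->43, delta=34, new_sum=137+(34)=171
Option C: A[4] 48->25, delta=-23, new_sum=137+(-23)=114
Option D: A[3] 50->4, delta=-46, new_sum=137+(-46)=91
Option E: A[2] 36->20, delta=-16, new_sum=137+(-16)=121 <-- matches target

Answer: E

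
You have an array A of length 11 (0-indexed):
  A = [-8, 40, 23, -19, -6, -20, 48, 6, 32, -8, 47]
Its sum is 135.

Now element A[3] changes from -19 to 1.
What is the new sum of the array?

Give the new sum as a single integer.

Old value at index 3: -19
New value at index 3: 1
Delta = 1 - -19 = 20
New sum = old_sum + delta = 135 + (20) = 155

Answer: 155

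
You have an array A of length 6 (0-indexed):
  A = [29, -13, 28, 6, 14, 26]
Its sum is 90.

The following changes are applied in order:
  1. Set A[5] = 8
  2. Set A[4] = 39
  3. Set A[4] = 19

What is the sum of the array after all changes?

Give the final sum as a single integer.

Answer: 77

Derivation:
Initial sum: 90
Change 1: A[5] 26 -> 8, delta = -18, sum = 72
Change 2: A[4] 14 -> 39, delta = 25, sum = 97
Change 3: A[4] 39 -> 19, delta = -20, sum = 77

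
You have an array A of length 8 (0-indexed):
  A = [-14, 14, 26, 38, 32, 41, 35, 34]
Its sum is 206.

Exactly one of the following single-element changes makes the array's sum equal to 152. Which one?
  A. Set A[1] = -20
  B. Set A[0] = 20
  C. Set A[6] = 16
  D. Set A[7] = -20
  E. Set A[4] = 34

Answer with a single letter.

Answer: D

Derivation:
Option A: A[1] 14->-20, delta=-34, new_sum=206+(-34)=172
Option B: A[0] -14->20, delta=34, new_sum=206+(34)=240
Option C: A[6] 35->16, delta=-19, new_sum=206+(-19)=187
Option D: A[7] 34->-20, delta=-54, new_sum=206+(-54)=152 <-- matches target
Option E: A[4] 32->34, delta=2, new_sum=206+(2)=208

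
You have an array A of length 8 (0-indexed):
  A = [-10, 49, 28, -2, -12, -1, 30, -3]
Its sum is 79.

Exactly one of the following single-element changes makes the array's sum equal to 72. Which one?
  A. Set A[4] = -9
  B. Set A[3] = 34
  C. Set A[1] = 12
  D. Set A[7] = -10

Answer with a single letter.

Answer: D

Derivation:
Option A: A[4] -12->-9, delta=3, new_sum=79+(3)=82
Option B: A[3] -2->34, delta=36, new_sum=79+(36)=115
Option C: A[1] 49->12, delta=-37, new_sum=79+(-37)=42
Option D: A[7] -3->-10, delta=-7, new_sum=79+(-7)=72 <-- matches target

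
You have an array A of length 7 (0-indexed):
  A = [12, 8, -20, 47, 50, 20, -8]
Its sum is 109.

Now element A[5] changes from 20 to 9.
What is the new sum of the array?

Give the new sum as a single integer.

Old value at index 5: 20
New value at index 5: 9
Delta = 9 - 20 = -11
New sum = old_sum + delta = 109 + (-11) = 98

Answer: 98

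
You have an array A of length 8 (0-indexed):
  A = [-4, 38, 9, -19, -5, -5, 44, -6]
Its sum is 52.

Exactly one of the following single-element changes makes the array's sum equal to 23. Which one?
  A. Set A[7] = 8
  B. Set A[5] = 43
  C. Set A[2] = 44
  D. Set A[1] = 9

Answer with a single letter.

Answer: D

Derivation:
Option A: A[7] -6->8, delta=14, new_sum=52+(14)=66
Option B: A[5] -5->43, delta=48, new_sum=52+(48)=100
Option C: A[2] 9->44, delta=35, new_sum=52+(35)=87
Option D: A[1] 38->9, delta=-29, new_sum=52+(-29)=23 <-- matches target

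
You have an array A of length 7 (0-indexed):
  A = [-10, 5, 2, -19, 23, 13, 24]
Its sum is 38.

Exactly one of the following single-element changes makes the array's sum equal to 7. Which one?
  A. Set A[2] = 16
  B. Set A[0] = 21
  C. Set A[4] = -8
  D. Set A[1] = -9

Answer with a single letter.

Option A: A[2] 2->16, delta=14, new_sum=38+(14)=52
Option B: A[0] -10->21, delta=31, new_sum=38+(31)=69
Option C: A[4] 23->-8, delta=-31, new_sum=38+(-31)=7 <-- matches target
Option D: A[1] 5->-9, delta=-14, new_sum=38+(-14)=24

Answer: C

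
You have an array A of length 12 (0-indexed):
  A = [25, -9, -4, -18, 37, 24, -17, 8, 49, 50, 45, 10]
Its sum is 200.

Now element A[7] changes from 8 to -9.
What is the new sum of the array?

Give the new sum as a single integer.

Answer: 183

Derivation:
Old value at index 7: 8
New value at index 7: -9
Delta = -9 - 8 = -17
New sum = old_sum + delta = 200 + (-17) = 183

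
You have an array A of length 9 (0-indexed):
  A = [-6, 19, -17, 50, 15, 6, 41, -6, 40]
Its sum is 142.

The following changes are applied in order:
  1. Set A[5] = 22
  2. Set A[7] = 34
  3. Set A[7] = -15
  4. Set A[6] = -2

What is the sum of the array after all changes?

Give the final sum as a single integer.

Answer: 106

Derivation:
Initial sum: 142
Change 1: A[5] 6 -> 22, delta = 16, sum = 158
Change 2: A[7] -6 -> 34, delta = 40, sum = 198
Change 3: A[7] 34 -> -15, delta = -49, sum = 149
Change 4: A[6] 41 -> -2, delta = -43, sum = 106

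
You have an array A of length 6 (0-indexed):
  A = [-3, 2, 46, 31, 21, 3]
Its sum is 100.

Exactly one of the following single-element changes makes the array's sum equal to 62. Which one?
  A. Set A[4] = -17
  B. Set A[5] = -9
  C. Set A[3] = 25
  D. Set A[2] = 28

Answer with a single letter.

Answer: A

Derivation:
Option A: A[4] 21->-17, delta=-38, new_sum=100+(-38)=62 <-- matches target
Option B: A[5] 3->-9, delta=-12, new_sum=100+(-12)=88
Option C: A[3] 31->25, delta=-6, new_sum=100+(-6)=94
Option D: A[2] 46->28, delta=-18, new_sum=100+(-18)=82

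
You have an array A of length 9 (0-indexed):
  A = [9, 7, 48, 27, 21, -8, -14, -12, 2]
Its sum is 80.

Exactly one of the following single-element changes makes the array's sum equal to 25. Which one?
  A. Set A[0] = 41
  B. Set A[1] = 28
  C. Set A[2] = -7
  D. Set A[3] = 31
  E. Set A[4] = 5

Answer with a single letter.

Answer: C

Derivation:
Option A: A[0] 9->41, delta=32, new_sum=80+(32)=112
Option B: A[1] 7->28, delta=21, new_sum=80+(21)=101
Option C: A[2] 48->-7, delta=-55, new_sum=80+(-55)=25 <-- matches target
Option D: A[3] 27->31, delta=4, new_sum=80+(4)=84
Option E: A[4] 21->5, delta=-16, new_sum=80+(-16)=64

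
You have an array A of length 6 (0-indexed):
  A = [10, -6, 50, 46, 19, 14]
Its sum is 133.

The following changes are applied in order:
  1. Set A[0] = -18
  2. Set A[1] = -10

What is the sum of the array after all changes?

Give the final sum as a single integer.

Initial sum: 133
Change 1: A[0] 10 -> -18, delta = -28, sum = 105
Change 2: A[1] -6 -> -10, delta = -4, sum = 101

Answer: 101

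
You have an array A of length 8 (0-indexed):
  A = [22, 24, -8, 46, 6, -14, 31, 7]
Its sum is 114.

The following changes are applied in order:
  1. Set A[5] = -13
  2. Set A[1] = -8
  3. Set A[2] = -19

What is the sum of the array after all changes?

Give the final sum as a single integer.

Initial sum: 114
Change 1: A[5] -14 -> -13, delta = 1, sum = 115
Change 2: A[1] 24 -> -8, delta = -32, sum = 83
Change 3: A[2] -8 -> -19, delta = -11, sum = 72

Answer: 72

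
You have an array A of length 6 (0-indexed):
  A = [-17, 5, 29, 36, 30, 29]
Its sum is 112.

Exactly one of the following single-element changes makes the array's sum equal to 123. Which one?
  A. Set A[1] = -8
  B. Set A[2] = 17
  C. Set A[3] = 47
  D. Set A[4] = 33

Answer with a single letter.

Answer: C

Derivation:
Option A: A[1] 5->-8, delta=-13, new_sum=112+(-13)=99
Option B: A[2] 29->17, delta=-12, new_sum=112+(-12)=100
Option C: A[3] 36->47, delta=11, new_sum=112+(11)=123 <-- matches target
Option D: A[4] 30->33, delta=3, new_sum=112+(3)=115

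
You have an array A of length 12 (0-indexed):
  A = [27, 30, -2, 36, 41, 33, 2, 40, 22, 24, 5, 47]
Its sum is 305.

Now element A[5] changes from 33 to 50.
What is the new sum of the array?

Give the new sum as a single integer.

Old value at index 5: 33
New value at index 5: 50
Delta = 50 - 33 = 17
New sum = old_sum + delta = 305 + (17) = 322

Answer: 322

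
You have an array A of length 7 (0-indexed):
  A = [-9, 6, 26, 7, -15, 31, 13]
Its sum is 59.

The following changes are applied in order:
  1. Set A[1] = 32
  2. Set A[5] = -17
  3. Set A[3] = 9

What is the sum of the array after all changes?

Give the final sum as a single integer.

Answer: 39

Derivation:
Initial sum: 59
Change 1: A[1] 6 -> 32, delta = 26, sum = 85
Change 2: A[5] 31 -> -17, delta = -48, sum = 37
Change 3: A[3] 7 -> 9, delta = 2, sum = 39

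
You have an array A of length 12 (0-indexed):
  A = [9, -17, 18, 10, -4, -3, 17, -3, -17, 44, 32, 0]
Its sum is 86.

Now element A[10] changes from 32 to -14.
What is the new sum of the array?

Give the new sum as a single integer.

Answer: 40

Derivation:
Old value at index 10: 32
New value at index 10: -14
Delta = -14 - 32 = -46
New sum = old_sum + delta = 86 + (-46) = 40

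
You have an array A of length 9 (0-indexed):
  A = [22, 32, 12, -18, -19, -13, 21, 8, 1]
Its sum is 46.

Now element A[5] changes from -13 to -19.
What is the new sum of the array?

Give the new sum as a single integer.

Old value at index 5: -13
New value at index 5: -19
Delta = -19 - -13 = -6
New sum = old_sum + delta = 46 + (-6) = 40

Answer: 40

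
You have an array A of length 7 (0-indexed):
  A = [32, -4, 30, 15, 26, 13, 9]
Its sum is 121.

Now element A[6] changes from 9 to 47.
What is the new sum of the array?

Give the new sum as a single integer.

Answer: 159

Derivation:
Old value at index 6: 9
New value at index 6: 47
Delta = 47 - 9 = 38
New sum = old_sum + delta = 121 + (38) = 159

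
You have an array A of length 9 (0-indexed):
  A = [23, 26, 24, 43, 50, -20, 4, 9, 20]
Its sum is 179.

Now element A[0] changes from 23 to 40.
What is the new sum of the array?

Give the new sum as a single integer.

Answer: 196

Derivation:
Old value at index 0: 23
New value at index 0: 40
Delta = 40 - 23 = 17
New sum = old_sum + delta = 179 + (17) = 196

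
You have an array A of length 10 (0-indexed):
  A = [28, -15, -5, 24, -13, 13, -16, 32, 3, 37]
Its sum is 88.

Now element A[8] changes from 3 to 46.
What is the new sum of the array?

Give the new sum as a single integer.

Old value at index 8: 3
New value at index 8: 46
Delta = 46 - 3 = 43
New sum = old_sum + delta = 88 + (43) = 131

Answer: 131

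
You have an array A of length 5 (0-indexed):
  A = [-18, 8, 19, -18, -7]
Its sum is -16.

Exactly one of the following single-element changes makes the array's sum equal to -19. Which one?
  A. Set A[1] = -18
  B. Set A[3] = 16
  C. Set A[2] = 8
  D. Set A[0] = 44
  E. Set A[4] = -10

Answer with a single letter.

Answer: E

Derivation:
Option A: A[1] 8->-18, delta=-26, new_sum=-16+(-26)=-42
Option B: A[3] -18->16, delta=34, new_sum=-16+(34)=18
Option C: A[2] 19->8, delta=-11, new_sum=-16+(-11)=-27
Option D: A[0] -18->44, delta=62, new_sum=-16+(62)=46
Option E: A[4] -7->-10, delta=-3, new_sum=-16+(-3)=-19 <-- matches target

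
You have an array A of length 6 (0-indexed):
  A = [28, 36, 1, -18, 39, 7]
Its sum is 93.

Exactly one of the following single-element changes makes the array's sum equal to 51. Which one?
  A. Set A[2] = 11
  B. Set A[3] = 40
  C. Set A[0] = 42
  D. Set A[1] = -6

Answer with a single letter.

Option A: A[2] 1->11, delta=10, new_sum=93+(10)=103
Option B: A[3] -18->40, delta=58, new_sum=93+(58)=151
Option C: A[0] 28->42, delta=14, new_sum=93+(14)=107
Option D: A[1] 36->-6, delta=-42, new_sum=93+(-42)=51 <-- matches target

Answer: D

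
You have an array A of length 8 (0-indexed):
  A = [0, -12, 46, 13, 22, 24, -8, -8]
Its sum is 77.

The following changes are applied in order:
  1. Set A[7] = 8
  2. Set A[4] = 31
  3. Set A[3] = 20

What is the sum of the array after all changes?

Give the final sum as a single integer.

Initial sum: 77
Change 1: A[7] -8 -> 8, delta = 16, sum = 93
Change 2: A[4] 22 -> 31, delta = 9, sum = 102
Change 3: A[3] 13 -> 20, delta = 7, sum = 109

Answer: 109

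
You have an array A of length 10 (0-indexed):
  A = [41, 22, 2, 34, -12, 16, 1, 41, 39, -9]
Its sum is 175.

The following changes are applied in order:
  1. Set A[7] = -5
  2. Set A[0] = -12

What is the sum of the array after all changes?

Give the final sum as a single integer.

Answer: 76

Derivation:
Initial sum: 175
Change 1: A[7] 41 -> -5, delta = -46, sum = 129
Change 2: A[0] 41 -> -12, delta = -53, sum = 76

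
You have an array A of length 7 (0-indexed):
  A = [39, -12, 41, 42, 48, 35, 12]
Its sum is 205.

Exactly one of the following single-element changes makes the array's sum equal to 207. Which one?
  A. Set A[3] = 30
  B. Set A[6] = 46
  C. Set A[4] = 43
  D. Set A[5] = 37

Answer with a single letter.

Option A: A[3] 42->30, delta=-12, new_sum=205+(-12)=193
Option B: A[6] 12->46, delta=34, new_sum=205+(34)=239
Option C: A[4] 48->43, delta=-5, new_sum=205+(-5)=200
Option D: A[5] 35->37, delta=2, new_sum=205+(2)=207 <-- matches target

Answer: D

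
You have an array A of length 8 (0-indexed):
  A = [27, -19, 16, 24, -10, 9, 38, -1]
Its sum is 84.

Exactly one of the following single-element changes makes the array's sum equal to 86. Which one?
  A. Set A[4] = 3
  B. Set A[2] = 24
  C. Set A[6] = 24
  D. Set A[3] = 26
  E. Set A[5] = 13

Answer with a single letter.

Answer: D

Derivation:
Option A: A[4] -10->3, delta=13, new_sum=84+(13)=97
Option B: A[2] 16->24, delta=8, new_sum=84+(8)=92
Option C: A[6] 38->24, delta=-14, new_sum=84+(-14)=70
Option D: A[3] 24->26, delta=2, new_sum=84+(2)=86 <-- matches target
Option E: A[5] 9->13, delta=4, new_sum=84+(4)=88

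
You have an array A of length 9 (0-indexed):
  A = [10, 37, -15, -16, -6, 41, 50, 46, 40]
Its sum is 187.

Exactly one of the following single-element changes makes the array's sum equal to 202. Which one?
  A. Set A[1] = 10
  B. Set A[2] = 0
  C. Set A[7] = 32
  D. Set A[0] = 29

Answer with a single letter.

Answer: B

Derivation:
Option A: A[1] 37->10, delta=-27, new_sum=187+(-27)=160
Option B: A[2] -15->0, delta=15, new_sum=187+(15)=202 <-- matches target
Option C: A[7] 46->32, delta=-14, new_sum=187+(-14)=173
Option D: A[0] 10->29, delta=19, new_sum=187+(19)=206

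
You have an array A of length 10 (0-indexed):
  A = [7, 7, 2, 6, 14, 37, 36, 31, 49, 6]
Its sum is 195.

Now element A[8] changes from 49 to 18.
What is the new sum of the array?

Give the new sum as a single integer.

Old value at index 8: 49
New value at index 8: 18
Delta = 18 - 49 = -31
New sum = old_sum + delta = 195 + (-31) = 164

Answer: 164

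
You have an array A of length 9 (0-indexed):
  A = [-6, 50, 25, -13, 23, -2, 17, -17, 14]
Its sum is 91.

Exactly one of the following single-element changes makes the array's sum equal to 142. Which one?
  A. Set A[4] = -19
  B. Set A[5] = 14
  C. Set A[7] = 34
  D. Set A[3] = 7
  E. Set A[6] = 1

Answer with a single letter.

Answer: C

Derivation:
Option A: A[4] 23->-19, delta=-42, new_sum=91+(-42)=49
Option B: A[5] -2->14, delta=16, new_sum=91+(16)=107
Option C: A[7] -17->34, delta=51, new_sum=91+(51)=142 <-- matches target
Option D: A[3] -13->7, delta=20, new_sum=91+(20)=111
Option E: A[6] 17->1, delta=-16, new_sum=91+(-16)=75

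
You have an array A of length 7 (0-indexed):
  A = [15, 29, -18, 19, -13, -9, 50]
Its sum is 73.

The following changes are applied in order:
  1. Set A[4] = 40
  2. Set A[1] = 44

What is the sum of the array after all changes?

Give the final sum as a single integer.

Answer: 141

Derivation:
Initial sum: 73
Change 1: A[4] -13 -> 40, delta = 53, sum = 126
Change 2: A[1] 29 -> 44, delta = 15, sum = 141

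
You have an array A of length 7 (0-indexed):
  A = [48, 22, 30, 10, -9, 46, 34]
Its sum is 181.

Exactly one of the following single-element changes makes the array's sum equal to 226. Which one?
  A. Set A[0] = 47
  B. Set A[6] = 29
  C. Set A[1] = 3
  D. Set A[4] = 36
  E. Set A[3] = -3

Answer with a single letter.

Answer: D

Derivation:
Option A: A[0] 48->47, delta=-1, new_sum=181+(-1)=180
Option B: A[6] 34->29, delta=-5, new_sum=181+(-5)=176
Option C: A[1] 22->3, delta=-19, new_sum=181+(-19)=162
Option D: A[4] -9->36, delta=45, new_sum=181+(45)=226 <-- matches target
Option E: A[3] 10->-3, delta=-13, new_sum=181+(-13)=168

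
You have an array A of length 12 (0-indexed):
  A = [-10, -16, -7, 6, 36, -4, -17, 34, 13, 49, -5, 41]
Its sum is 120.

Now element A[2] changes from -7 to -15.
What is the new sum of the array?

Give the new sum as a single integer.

Answer: 112

Derivation:
Old value at index 2: -7
New value at index 2: -15
Delta = -15 - -7 = -8
New sum = old_sum + delta = 120 + (-8) = 112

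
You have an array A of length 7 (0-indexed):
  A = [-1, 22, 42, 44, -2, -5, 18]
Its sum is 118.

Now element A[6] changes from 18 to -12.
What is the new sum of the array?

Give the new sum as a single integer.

Old value at index 6: 18
New value at index 6: -12
Delta = -12 - 18 = -30
New sum = old_sum + delta = 118 + (-30) = 88

Answer: 88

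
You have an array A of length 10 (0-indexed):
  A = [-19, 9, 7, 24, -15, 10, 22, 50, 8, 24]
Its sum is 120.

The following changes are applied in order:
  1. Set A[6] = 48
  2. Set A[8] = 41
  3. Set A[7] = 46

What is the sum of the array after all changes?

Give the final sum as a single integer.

Initial sum: 120
Change 1: A[6] 22 -> 48, delta = 26, sum = 146
Change 2: A[8] 8 -> 41, delta = 33, sum = 179
Change 3: A[7] 50 -> 46, delta = -4, sum = 175

Answer: 175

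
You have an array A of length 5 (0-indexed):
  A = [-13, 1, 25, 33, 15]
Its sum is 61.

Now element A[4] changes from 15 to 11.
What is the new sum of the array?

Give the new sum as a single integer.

Old value at index 4: 15
New value at index 4: 11
Delta = 11 - 15 = -4
New sum = old_sum + delta = 61 + (-4) = 57

Answer: 57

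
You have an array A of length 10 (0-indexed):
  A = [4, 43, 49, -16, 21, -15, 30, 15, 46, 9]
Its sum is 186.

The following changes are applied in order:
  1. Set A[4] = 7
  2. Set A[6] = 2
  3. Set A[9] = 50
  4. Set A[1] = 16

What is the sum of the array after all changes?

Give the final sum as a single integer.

Answer: 158

Derivation:
Initial sum: 186
Change 1: A[4] 21 -> 7, delta = -14, sum = 172
Change 2: A[6] 30 -> 2, delta = -28, sum = 144
Change 3: A[9] 9 -> 50, delta = 41, sum = 185
Change 4: A[1] 43 -> 16, delta = -27, sum = 158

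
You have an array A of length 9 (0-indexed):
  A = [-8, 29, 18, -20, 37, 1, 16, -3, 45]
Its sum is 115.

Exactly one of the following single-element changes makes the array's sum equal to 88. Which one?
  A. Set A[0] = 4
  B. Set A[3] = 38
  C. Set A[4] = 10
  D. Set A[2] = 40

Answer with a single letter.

Option A: A[0] -8->4, delta=12, new_sum=115+(12)=127
Option B: A[3] -20->38, delta=58, new_sum=115+(58)=173
Option C: A[4] 37->10, delta=-27, new_sum=115+(-27)=88 <-- matches target
Option D: A[2] 18->40, delta=22, new_sum=115+(22)=137

Answer: C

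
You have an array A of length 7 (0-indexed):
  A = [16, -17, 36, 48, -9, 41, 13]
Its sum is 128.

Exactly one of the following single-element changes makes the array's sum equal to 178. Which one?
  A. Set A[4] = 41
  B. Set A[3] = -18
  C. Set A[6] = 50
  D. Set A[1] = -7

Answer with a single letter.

Option A: A[4] -9->41, delta=50, new_sum=128+(50)=178 <-- matches target
Option B: A[3] 48->-18, delta=-66, new_sum=128+(-66)=62
Option C: A[6] 13->50, delta=37, new_sum=128+(37)=165
Option D: A[1] -17->-7, delta=10, new_sum=128+(10)=138

Answer: A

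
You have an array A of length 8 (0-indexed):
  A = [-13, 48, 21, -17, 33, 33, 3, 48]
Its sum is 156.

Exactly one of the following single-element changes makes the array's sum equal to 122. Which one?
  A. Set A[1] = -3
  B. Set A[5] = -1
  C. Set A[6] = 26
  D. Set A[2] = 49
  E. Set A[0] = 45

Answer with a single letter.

Option A: A[1] 48->-3, delta=-51, new_sum=156+(-51)=105
Option B: A[5] 33->-1, delta=-34, new_sum=156+(-34)=122 <-- matches target
Option C: A[6] 3->26, delta=23, new_sum=156+(23)=179
Option D: A[2] 21->49, delta=28, new_sum=156+(28)=184
Option E: A[0] -13->45, delta=58, new_sum=156+(58)=214

Answer: B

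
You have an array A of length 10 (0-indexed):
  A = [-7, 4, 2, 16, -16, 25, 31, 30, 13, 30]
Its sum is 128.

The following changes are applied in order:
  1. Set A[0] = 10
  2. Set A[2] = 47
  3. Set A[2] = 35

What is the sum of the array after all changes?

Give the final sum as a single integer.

Answer: 178

Derivation:
Initial sum: 128
Change 1: A[0] -7 -> 10, delta = 17, sum = 145
Change 2: A[2] 2 -> 47, delta = 45, sum = 190
Change 3: A[2] 47 -> 35, delta = -12, sum = 178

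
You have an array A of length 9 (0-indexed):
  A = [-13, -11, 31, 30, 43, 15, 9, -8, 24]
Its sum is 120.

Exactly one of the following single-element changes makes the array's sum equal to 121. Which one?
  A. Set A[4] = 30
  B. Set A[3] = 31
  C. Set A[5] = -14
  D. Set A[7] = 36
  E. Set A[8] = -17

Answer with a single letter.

Option A: A[4] 43->30, delta=-13, new_sum=120+(-13)=107
Option B: A[3] 30->31, delta=1, new_sum=120+(1)=121 <-- matches target
Option C: A[5] 15->-14, delta=-29, new_sum=120+(-29)=91
Option D: A[7] -8->36, delta=44, new_sum=120+(44)=164
Option E: A[8] 24->-17, delta=-41, new_sum=120+(-41)=79

Answer: B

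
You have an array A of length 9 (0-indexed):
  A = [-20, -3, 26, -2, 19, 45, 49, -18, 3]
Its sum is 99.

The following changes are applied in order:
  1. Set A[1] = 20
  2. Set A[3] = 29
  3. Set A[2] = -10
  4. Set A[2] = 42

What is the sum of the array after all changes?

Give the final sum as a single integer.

Initial sum: 99
Change 1: A[1] -3 -> 20, delta = 23, sum = 122
Change 2: A[3] -2 -> 29, delta = 31, sum = 153
Change 3: A[2] 26 -> -10, delta = -36, sum = 117
Change 4: A[2] -10 -> 42, delta = 52, sum = 169

Answer: 169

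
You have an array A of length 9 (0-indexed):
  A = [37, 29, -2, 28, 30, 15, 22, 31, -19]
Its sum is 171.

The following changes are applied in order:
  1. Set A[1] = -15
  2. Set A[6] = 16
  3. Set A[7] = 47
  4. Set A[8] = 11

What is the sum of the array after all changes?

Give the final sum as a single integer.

Initial sum: 171
Change 1: A[1] 29 -> -15, delta = -44, sum = 127
Change 2: A[6] 22 -> 16, delta = -6, sum = 121
Change 3: A[7] 31 -> 47, delta = 16, sum = 137
Change 4: A[8] -19 -> 11, delta = 30, sum = 167

Answer: 167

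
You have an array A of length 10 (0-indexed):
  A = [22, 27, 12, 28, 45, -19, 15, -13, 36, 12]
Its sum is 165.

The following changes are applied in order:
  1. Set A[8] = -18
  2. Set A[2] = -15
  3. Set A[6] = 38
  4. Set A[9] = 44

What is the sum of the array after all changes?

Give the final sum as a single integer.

Answer: 139

Derivation:
Initial sum: 165
Change 1: A[8] 36 -> -18, delta = -54, sum = 111
Change 2: A[2] 12 -> -15, delta = -27, sum = 84
Change 3: A[6] 15 -> 38, delta = 23, sum = 107
Change 4: A[9] 12 -> 44, delta = 32, sum = 139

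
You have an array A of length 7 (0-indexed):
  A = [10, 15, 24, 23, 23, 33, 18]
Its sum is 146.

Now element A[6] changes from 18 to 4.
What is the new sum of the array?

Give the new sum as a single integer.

Old value at index 6: 18
New value at index 6: 4
Delta = 4 - 18 = -14
New sum = old_sum + delta = 146 + (-14) = 132

Answer: 132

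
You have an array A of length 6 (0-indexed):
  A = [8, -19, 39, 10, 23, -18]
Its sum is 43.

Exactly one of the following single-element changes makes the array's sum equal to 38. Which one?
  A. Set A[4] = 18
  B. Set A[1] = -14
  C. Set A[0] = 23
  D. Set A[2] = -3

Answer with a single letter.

Answer: A

Derivation:
Option A: A[4] 23->18, delta=-5, new_sum=43+(-5)=38 <-- matches target
Option B: A[1] -19->-14, delta=5, new_sum=43+(5)=48
Option C: A[0] 8->23, delta=15, new_sum=43+(15)=58
Option D: A[2] 39->-3, delta=-42, new_sum=43+(-42)=1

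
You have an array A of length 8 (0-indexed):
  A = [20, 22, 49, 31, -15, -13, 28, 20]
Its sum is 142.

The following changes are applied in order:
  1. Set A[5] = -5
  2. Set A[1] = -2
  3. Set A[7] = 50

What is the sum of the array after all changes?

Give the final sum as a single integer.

Answer: 156

Derivation:
Initial sum: 142
Change 1: A[5] -13 -> -5, delta = 8, sum = 150
Change 2: A[1] 22 -> -2, delta = -24, sum = 126
Change 3: A[7] 20 -> 50, delta = 30, sum = 156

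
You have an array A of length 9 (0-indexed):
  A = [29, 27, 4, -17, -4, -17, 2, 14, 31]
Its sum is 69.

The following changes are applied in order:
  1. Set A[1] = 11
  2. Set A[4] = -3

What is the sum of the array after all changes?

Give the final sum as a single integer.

Answer: 54

Derivation:
Initial sum: 69
Change 1: A[1] 27 -> 11, delta = -16, sum = 53
Change 2: A[4] -4 -> -3, delta = 1, sum = 54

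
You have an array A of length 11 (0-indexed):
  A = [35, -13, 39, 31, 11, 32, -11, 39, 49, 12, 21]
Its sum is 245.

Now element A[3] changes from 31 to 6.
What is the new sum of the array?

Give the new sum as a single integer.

Answer: 220

Derivation:
Old value at index 3: 31
New value at index 3: 6
Delta = 6 - 31 = -25
New sum = old_sum + delta = 245 + (-25) = 220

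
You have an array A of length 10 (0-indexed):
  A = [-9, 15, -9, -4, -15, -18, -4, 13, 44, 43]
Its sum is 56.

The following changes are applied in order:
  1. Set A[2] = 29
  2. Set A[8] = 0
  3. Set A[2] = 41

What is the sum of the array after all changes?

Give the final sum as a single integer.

Answer: 62

Derivation:
Initial sum: 56
Change 1: A[2] -9 -> 29, delta = 38, sum = 94
Change 2: A[8] 44 -> 0, delta = -44, sum = 50
Change 3: A[2] 29 -> 41, delta = 12, sum = 62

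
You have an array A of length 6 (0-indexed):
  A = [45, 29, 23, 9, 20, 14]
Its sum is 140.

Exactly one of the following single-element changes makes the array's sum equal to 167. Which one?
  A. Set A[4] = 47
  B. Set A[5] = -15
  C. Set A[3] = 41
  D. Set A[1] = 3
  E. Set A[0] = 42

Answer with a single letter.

Option A: A[4] 20->47, delta=27, new_sum=140+(27)=167 <-- matches target
Option B: A[5] 14->-15, delta=-29, new_sum=140+(-29)=111
Option C: A[3] 9->41, delta=32, new_sum=140+(32)=172
Option D: A[1] 29->3, delta=-26, new_sum=140+(-26)=114
Option E: A[0] 45->42, delta=-3, new_sum=140+(-3)=137

Answer: A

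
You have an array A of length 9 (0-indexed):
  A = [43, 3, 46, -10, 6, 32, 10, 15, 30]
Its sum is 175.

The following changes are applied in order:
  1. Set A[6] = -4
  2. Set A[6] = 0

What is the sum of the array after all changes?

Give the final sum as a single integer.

Initial sum: 175
Change 1: A[6] 10 -> -4, delta = -14, sum = 161
Change 2: A[6] -4 -> 0, delta = 4, sum = 165

Answer: 165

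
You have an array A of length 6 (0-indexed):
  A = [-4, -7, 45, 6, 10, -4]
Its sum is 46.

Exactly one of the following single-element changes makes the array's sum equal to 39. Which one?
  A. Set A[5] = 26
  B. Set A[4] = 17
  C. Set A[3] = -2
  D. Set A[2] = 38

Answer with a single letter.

Option A: A[5] -4->26, delta=30, new_sum=46+(30)=76
Option B: A[4] 10->17, delta=7, new_sum=46+(7)=53
Option C: A[3] 6->-2, delta=-8, new_sum=46+(-8)=38
Option D: A[2] 45->38, delta=-7, new_sum=46+(-7)=39 <-- matches target

Answer: D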